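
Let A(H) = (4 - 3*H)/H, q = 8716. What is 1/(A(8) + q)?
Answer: 2/17427 ≈ 0.00011476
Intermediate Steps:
A(H) = (4 - 3*H)/H
1/(A(8) + q) = 1/((-3 + 4/8) + 8716) = 1/((-3 + 4*(1/8)) + 8716) = 1/((-3 + 1/2) + 8716) = 1/(-5/2 + 8716) = 1/(17427/2) = 2/17427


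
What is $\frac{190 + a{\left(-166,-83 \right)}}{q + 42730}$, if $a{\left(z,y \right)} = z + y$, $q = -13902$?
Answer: $- \frac{59}{28828} \approx -0.0020466$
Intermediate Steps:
$a{\left(z,y \right)} = y + z$
$\frac{190 + a{\left(-166,-83 \right)}}{q + 42730} = \frac{190 - 249}{-13902 + 42730} = \frac{190 - 249}{28828} = \left(-59\right) \frac{1}{28828} = - \frac{59}{28828}$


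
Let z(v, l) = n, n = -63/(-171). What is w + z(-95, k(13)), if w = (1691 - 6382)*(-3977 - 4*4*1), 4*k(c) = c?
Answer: 355892104/19 ≈ 1.8731e+7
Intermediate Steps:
k(c) = c/4
n = 7/19 (n = -63*(-1/171) = 7/19 ≈ 0.36842)
w = 18731163 (w = -4691*(-3977 - 16*1) = -4691*(-3977 - 16) = -4691*(-3993) = 18731163)
z(v, l) = 7/19
w + z(-95, k(13)) = 18731163 + 7/19 = 355892104/19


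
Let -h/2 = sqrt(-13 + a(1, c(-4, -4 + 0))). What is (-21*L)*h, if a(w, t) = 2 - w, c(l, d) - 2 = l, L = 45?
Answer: 3780*I*sqrt(3) ≈ 6547.1*I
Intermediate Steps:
c(l, d) = 2 + l
h = -4*I*sqrt(3) (h = -2*sqrt(-13 + (2 - 1*1)) = -2*sqrt(-13 + (2 - 1)) = -2*sqrt(-13 + 1) = -4*I*sqrt(3) ≈ -6.9282*I)
(-21*L)*h = (-21*45)*(-4*I*sqrt(3)) = -(-3780)*I*sqrt(3) = 3780*I*sqrt(3)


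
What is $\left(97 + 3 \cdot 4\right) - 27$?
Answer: $82$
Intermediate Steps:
$\left(97 + 3 \cdot 4\right) - 27 = \left(97 + 12\right) - 27 = 109 - 27 = 82$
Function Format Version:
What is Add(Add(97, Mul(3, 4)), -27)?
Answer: 82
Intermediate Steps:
Add(Add(97, Mul(3, 4)), -27) = Add(Add(97, 12), -27) = Add(109, -27) = 82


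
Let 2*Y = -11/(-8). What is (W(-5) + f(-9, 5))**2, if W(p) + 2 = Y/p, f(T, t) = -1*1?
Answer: 63001/6400 ≈ 9.8439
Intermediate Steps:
f(T, t) = -1
Y = 11/16 (Y = (-11/(-8))/2 = (-11*(-1/8))/2 = (1/2)*(11/8) = 11/16 ≈ 0.68750)
W(p) = -2 + 11/(16*p)
(W(-5) + f(-9, 5))**2 = ((-2 + (11/16)/(-5)) - 1)**2 = ((-2 + (11/16)*(-1/5)) - 1)**2 = ((-2 - 11/80) - 1)**2 = (-171/80 - 1)**2 = (-251/80)**2 = 63001/6400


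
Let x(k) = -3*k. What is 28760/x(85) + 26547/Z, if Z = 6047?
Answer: -33428447/308397 ≈ -108.39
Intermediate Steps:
28760/x(85) + 26547/Z = 28760/((-3*85)) + 26547/6047 = 28760/(-255) + 26547*(1/6047) = 28760*(-1/255) + 26547/6047 = -5752/51 + 26547/6047 = -33428447/308397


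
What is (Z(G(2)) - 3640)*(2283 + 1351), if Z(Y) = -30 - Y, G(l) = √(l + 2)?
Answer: -13344048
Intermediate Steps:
G(l) = √(2 + l)
(Z(G(2)) - 3640)*(2283 + 1351) = ((-30 - √(2 + 2)) - 3640)*(2283 + 1351) = ((-30 - √4) - 3640)*3634 = ((-30 - 1*2) - 3640)*3634 = ((-30 - 2) - 3640)*3634 = (-32 - 3640)*3634 = -3672*3634 = -13344048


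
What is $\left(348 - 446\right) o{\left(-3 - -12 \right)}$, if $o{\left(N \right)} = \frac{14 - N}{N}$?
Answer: $- \frac{490}{9} \approx -54.444$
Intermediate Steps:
$o{\left(N \right)} = \frac{14 - N}{N}$
$\left(348 - 446\right) o{\left(-3 - -12 \right)} = \left(348 - 446\right) \frac{14 - \left(-3 - -12\right)}{-3 - -12} = - 98 \frac{14 - \left(-3 + 12\right)}{-3 + 12} = - 98 \frac{14 - 9}{9} = - 98 \cdot \frac{1}{9} \cdot 5 = \left(-98\right) \frac{5}{9} = - \frac{490}{9}$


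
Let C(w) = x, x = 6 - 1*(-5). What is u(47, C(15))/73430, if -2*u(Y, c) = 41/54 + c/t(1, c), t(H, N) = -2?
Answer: 32/991305 ≈ 3.2281e-5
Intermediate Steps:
x = 11 (x = 6 + 5 = 11)
C(w) = 11
u(Y, c) = -41/108 + c/4 (u(Y, c) = -(41/54 + c/(-2))/2 = -(41*(1/54) + c*(-1/2))/2 = -(41/54 - c/2)/2 = -41/108 + c/4)
u(47, C(15))/73430 = (-41/108 + (1/4)*11)/73430 = (-41/108 + 11/4)*(1/73430) = (64/27)*(1/73430) = 32/991305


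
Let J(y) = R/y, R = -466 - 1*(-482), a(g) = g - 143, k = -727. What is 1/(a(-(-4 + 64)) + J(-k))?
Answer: -727/147565 ≈ -0.0049266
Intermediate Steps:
a(g) = -143 + g
R = 16 (R = -466 + 482 = 16)
J(y) = 16/y
1/(a(-(-4 + 64)) + J(-k)) = 1/((-143 - (-4 + 64)) + 16/((-1*(-727)))) = 1/((-143 - 1*60) + 16/727) = 1/((-143 - 60) + 16*(1/727)) = 1/(-203 + 16/727) = 1/(-147565/727) = -727/147565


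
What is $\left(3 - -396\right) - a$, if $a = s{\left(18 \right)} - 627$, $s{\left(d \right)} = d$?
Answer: $1008$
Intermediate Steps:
$a = -609$ ($a = 18 - 627 = -609$)
$\left(3 - -396\right) - a = \left(3 - -396\right) - -609 = \left(3 + 396\right) + 609 = 399 + 609 = 1008$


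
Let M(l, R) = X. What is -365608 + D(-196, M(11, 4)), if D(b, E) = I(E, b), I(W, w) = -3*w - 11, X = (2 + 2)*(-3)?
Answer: -365031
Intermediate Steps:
X = -12 (X = 4*(-3) = -12)
I(W, w) = -11 - 3*w
M(l, R) = -12
D(b, E) = -11 - 3*b
-365608 + D(-196, M(11, 4)) = -365608 + (-11 - 3*(-196)) = -365608 + (-11 + 588) = -365608 + 577 = -365031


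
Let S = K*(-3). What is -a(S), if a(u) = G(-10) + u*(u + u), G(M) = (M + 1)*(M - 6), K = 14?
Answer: -3672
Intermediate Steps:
S = -42 (S = 14*(-3) = -42)
G(M) = (1 + M)*(-6 + M)
a(u) = 144 + 2*u² (a(u) = (-6 + (-10)² - 5*(-10)) + u*(u + u) = (-6 + 100 + 50) + u*(2*u) = 144 + 2*u²)
-a(S) = -(144 + 2*(-42)²) = -(144 + 2*1764) = -(144 + 3528) = -1*3672 = -3672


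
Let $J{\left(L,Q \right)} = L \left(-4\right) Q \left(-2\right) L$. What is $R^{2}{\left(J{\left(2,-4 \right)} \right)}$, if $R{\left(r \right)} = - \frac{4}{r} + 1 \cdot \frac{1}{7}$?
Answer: $\frac{1521}{50176} \approx 0.030313$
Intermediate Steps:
$J{\left(L,Q \right)} = 8 Q L^{2}$ ($J{\left(L,Q \right)} = - 4 L Q \left(-2\right) L = 8 L Q L = 8 Q L^{2}$)
$R{\left(r \right)} = \frac{1}{7} - \frac{4}{r}$ ($R{\left(r \right)} = - \frac{4}{r} + 1 \cdot \frac{1}{7} = - \frac{4}{r} + \frac{1}{7} = \frac{1}{7} - \frac{4}{r}$)
$R^{2}{\left(J{\left(2,-4 \right)} \right)} = \left(\frac{-28 + 8 \left(-4\right) 2^{2}}{7 \cdot 8 \left(-4\right) 2^{2}}\right)^{2} = \left(\frac{-28 + 8 \left(-4\right) 4}{7 \cdot 8 \left(-4\right) 4}\right)^{2} = \left(\frac{-28 - 128}{7 \left(-128\right)}\right)^{2} = \left(\frac{1}{7} \left(- \frac{1}{128}\right) \left(-156\right)\right)^{2} = \left(\frac{39}{224}\right)^{2} = \frac{1521}{50176}$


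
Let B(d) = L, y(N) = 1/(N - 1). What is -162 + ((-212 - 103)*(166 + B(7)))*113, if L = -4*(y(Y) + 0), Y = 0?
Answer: -6051312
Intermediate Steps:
y(N) = 1/(-1 + N)
L = 4 (L = -4*(1/(-1 + 0) + 0) = -4*(1/(-1) + 0) = -4*(-1 + 0) = -4*(-1) = 4)
B(d) = 4
-162 + ((-212 - 103)*(166 + B(7)))*113 = -162 + ((-212 - 103)*(166 + 4))*113 = -162 - 315*170*113 = -162 - 53550*113 = -162 - 6051150 = -6051312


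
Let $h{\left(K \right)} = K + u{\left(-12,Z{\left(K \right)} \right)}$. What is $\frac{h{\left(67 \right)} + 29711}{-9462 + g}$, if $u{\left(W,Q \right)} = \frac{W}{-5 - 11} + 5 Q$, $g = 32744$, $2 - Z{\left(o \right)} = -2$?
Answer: $\frac{119195}{93128} \approx 1.2799$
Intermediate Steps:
$Z{\left(o \right)} = 4$ ($Z{\left(o \right)} = 2 - -2 = 2 + 2 = 4$)
$u{\left(W,Q \right)} = 5 Q - \frac{W}{16}$ ($u{\left(W,Q \right)} = \frac{W}{-16} + 5 Q = - \frac{W}{16} + 5 Q = 5 Q - \frac{W}{16}$)
$h{\left(K \right)} = \frac{83}{4} + K$ ($h{\left(K \right)} = K + \left(5 \cdot 4 - - \frac{3}{4}\right) = K + \left(20 + \frac{3}{4}\right) = K + \frac{83}{4} = \frac{83}{4} + K$)
$\frac{h{\left(67 \right)} + 29711}{-9462 + g} = \frac{\left(\frac{83}{4} + 67\right) + 29711}{-9462 + 32744} = \frac{\frac{351}{4} + 29711}{23282} = \frac{119195}{4} \cdot \frac{1}{23282} = \frac{119195}{93128}$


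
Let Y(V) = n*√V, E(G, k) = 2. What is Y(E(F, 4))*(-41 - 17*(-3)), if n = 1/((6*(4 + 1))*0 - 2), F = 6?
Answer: -5*√2 ≈ -7.0711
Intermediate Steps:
n = -½ (n = 1/((6*5)*0 - 2) = 1/(30*0 - 2) = 1/(0 - 2) = 1/(-2) = -½ ≈ -0.50000)
Y(V) = -√V/2
Y(E(F, 4))*(-41 - 17*(-3)) = (-√2/2)*(-41 - 17*(-3)) = (-√2/2)*(-41 + 51) = -√2/2*10 = -5*√2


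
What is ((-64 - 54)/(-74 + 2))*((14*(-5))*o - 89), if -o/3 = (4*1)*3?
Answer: 143429/36 ≈ 3984.1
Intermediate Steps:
o = -36 (o = -3*4*1*3 = -12*3 = -3*12 = -36)
((-64 - 54)/(-74 + 2))*((14*(-5))*o - 89) = ((-64 - 54)/(-74 + 2))*((14*(-5))*(-36) - 89) = (-118/(-72))*(-70*(-36) - 89) = (-118*(-1/72))*(2520 - 89) = (59/36)*2431 = 143429/36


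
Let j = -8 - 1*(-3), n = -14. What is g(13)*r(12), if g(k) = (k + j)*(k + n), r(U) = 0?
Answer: 0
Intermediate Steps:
j = -5 (j = -8 + 3 = -5)
g(k) = (-14 + k)*(-5 + k) (g(k) = (k - 5)*(k - 14) = (-5 + k)*(-14 + k) = (-14 + k)*(-5 + k))
g(13)*r(12) = (70 + 13**2 - 19*13)*0 = (70 + 169 - 247)*0 = -8*0 = 0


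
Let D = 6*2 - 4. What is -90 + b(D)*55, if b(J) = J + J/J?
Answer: 405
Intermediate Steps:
D = 8 (D = 12 - 4 = 8)
b(J) = 1 + J (b(J) = J + 1 = 1 + J)
-90 + b(D)*55 = -90 + (1 + 8)*55 = -90 + 9*55 = -90 + 495 = 405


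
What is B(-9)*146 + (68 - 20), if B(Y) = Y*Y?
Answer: 11874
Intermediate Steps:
B(Y) = Y²
B(-9)*146 + (68 - 20) = (-9)²*146 + (68 - 20) = 81*146 + 48 = 11826 + 48 = 11874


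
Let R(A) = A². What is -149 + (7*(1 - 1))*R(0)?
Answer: -149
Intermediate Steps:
-149 + (7*(1 - 1))*R(0) = -149 + (7*(1 - 1))*0² = -149 + (7*0)*0 = -149 + 0*0 = -149 + 0 = -149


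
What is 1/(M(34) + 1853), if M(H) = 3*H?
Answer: 1/1955 ≈ 0.00051151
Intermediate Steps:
1/(M(34) + 1853) = 1/(3*34 + 1853) = 1/(102 + 1853) = 1/1955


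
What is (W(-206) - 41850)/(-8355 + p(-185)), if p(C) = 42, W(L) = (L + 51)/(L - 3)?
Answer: 8746495/1737417 ≈ 5.0342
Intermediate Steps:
W(L) = (51 + L)/(-3 + L)
(W(-206) - 41850)/(-8355 + p(-185)) = ((51 - 206)/(-3 - 206) - 41850)/(-8355 + 42) = (-155/(-209) - 41850)/(-8313) = (-1/209*(-155) - 41850)*(-1/8313) = (155/209 - 41850)*(-1/8313) = -8746495/209*(-1/8313) = 8746495/1737417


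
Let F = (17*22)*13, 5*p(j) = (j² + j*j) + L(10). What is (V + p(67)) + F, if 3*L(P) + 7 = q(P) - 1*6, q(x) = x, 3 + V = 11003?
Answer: 88287/5 ≈ 17657.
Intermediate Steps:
V = 11000 (V = -3 + 11003 = 11000)
L(P) = -13/3 + P/3 (L(P) = -7/3 + (P - 1*6)/3 = -7/3 + (P - 6)/3 = -7/3 + (-6 + P)/3 = -7/3 + (-2 + P/3) = -13/3 + P/3)
p(j) = -⅕ + 2*j²/5 (p(j) = ((j² + j*j) + (-13/3 + (⅓)*10))/5 = ((j² + j²) + (-13/3 + 10/3))/5 = (2*j² - 1)/5 = (-1 + 2*j²)/5 = -⅕ + 2*j²/5)
F = 4862 (F = 374*13 = 4862)
(V + p(67)) + F = (11000 + (-⅕ + (⅖)*67²)) + 4862 = (11000 + (-⅕ + (⅖)*4489)) + 4862 = (11000 + (-⅕ + 8978/5)) + 4862 = (11000 + 8977/5) + 4862 = 63977/5 + 4862 = 88287/5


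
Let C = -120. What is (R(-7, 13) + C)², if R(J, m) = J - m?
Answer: 19600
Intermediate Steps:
(R(-7, 13) + C)² = ((-7 - 1*13) - 120)² = ((-7 - 13) - 120)² = (-20 - 120)² = (-140)² = 19600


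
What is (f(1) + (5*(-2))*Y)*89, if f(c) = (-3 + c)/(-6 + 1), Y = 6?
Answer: -26522/5 ≈ -5304.4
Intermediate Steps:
f(c) = ⅗ - c/5 (f(c) = (-3 + c)/(-5) = (-3 + c)*(-⅕) = ⅗ - c/5)
(f(1) + (5*(-2))*Y)*89 = ((⅗ - ⅕*1) + (5*(-2))*6)*89 = ((⅗ - ⅕) - 10*6)*89 = (⅖ - 60)*89 = -298/5*89 = -26522/5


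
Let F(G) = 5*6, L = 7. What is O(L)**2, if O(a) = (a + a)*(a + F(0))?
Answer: 268324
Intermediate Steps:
F(G) = 30
O(a) = 2*a*(30 + a) (O(a) = (a + a)*(a + 30) = (2*a)*(30 + a) = 2*a*(30 + a))
O(L)**2 = (2*7*(30 + 7))**2 = (2*7*37)**2 = 518**2 = 268324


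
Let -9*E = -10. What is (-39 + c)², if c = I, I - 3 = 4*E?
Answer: 80656/81 ≈ 995.75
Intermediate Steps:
E = 10/9 (E = -⅑*(-10) = 10/9 ≈ 1.1111)
I = 67/9 (I = 3 + 4*(10/9) = 3 + 40/9 = 67/9 ≈ 7.4444)
c = 67/9 ≈ 7.4444
(-39 + c)² = (-39 + 67/9)² = (-284/9)² = 80656/81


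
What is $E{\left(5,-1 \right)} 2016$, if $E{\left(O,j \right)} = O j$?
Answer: $-10080$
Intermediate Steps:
$E{\left(5,-1 \right)} 2016 = 5 \left(-1\right) 2016 = \left(-5\right) 2016 = -10080$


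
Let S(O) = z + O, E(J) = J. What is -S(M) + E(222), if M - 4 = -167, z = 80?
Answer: 305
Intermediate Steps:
M = -163 (M = 4 - 167 = -163)
S(O) = 80 + O
-S(M) + E(222) = -(80 - 163) + 222 = -1*(-83) + 222 = 83 + 222 = 305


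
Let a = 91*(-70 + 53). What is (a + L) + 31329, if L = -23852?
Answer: 5930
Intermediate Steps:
a = -1547 (a = 91*(-17) = -1547)
(a + L) + 31329 = (-1547 - 23852) + 31329 = -25399 + 31329 = 5930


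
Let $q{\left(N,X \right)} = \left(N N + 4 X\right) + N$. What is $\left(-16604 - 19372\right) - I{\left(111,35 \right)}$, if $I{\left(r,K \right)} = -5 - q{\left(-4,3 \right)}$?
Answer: $-35947$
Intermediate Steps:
$q{\left(N,X \right)} = N + N^{2} + 4 X$ ($q{\left(N,X \right)} = \left(N^{2} + 4 X\right) + N = N + N^{2} + 4 X$)
$I{\left(r,K \right)} = -29$ ($I{\left(r,K \right)} = -5 - \left(-4 + \left(-4\right)^{2} + 4 \cdot 3\right) = -5 - \left(-4 + 16 + 12\right) = -5 - 24 = -29$)
$\left(-16604 - 19372\right) - I{\left(111,35 \right)} = \left(-16604 - 19372\right) - -29 = \left(-16604 - 19372\right) + 29 = -35976 + 29 = -35947$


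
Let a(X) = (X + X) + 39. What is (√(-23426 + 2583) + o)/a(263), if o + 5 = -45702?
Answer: -45707/565 + I*√20843/565 ≈ -80.897 + 0.25552*I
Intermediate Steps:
o = -45707 (o = -5 - 45702 = -45707)
a(X) = 39 + 2*X (a(X) = 2*X + 39 = 39 + 2*X)
(√(-23426 + 2583) + o)/a(263) = (√(-23426 + 2583) - 45707)/(39 + 2*263) = (√(-20843) - 45707)/(39 + 526) = (I*√20843 - 45707)/565 = (-45707 + I*√20843)*(1/565) = -45707/565 + I*√20843/565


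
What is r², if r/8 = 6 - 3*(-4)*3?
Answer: 112896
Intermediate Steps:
r = 336 (r = 8*(6 - 3*(-4)*3) = 8*(6 + 12*3) = 8*(6 + 36) = 8*42 = 336)
r² = 336² = 112896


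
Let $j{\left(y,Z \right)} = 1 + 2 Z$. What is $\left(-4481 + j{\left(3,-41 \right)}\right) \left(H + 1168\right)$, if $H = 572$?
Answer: $-7937880$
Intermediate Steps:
$\left(-4481 + j{\left(3,-41 \right)}\right) \left(H + 1168\right) = \left(-4481 + \left(1 + 2 \left(-41\right)\right)\right) \left(572 + 1168\right) = \left(-4481 + \left(1 - 82\right)\right) 1740 = \left(-4481 - 81\right) 1740 = \left(-4562\right) 1740 = -7937880$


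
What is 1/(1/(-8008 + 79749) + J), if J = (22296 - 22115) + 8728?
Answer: 71741/639140570 ≈ 0.00011225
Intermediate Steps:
J = 8909 (J = 181 + 8728 = 8909)
1/(1/(-8008 + 79749) + J) = 1/(1/(-8008 + 79749) + 8909) = 1/(1/71741 + 8909) = 1/(639140570/71741) = 71741/639140570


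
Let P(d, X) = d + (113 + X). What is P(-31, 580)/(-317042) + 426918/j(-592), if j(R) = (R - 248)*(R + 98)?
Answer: 11256352753/10963312360 ≈ 1.0267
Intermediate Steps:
j(R) = (-248 + R)*(98 + R)
P(d, X) = 113 + X + d
P(-31, 580)/(-317042) + 426918/j(-592) = (113 + 580 - 31)/(-317042) + 426918/(-24304 + (-592)**2 - 150*(-592)) = 662*(-1/317042) + 426918/(-24304 + 350464 + 88800) = -331/158521 + 426918/414960 = -331/158521 + 426918*(1/414960) = -331/158521 + 71153/69160 = 11256352753/10963312360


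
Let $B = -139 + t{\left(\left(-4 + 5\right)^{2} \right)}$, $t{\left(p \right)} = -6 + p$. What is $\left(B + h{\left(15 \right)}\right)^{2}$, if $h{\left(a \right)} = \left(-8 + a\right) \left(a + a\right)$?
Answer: $4356$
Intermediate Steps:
$h{\left(a \right)} = 2 a \left(-8 + a\right)$ ($h{\left(a \right)} = \left(-8 + a\right) 2 a = 2 a \left(-8 + a\right)$)
$B = -144$ ($B = -139 - \left(6 - \left(-4 + 5\right)^{2}\right) = -139 - \left(6 - 1^{2}\right) = -139 + \left(-6 + 1\right) = -139 - 5 = -144$)
$\left(B + h{\left(15 \right)}\right)^{2} = \left(-144 + 2 \cdot 15 \left(-8 + 15\right)\right)^{2} = \left(-144 + 2 \cdot 15 \cdot 7\right)^{2} = \left(-144 + 210\right)^{2} = 66^{2} = 4356$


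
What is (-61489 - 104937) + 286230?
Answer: 119804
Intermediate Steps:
(-61489 - 104937) + 286230 = -166426 + 286230 = 119804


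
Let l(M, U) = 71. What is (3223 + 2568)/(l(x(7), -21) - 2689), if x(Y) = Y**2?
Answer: -5791/2618 ≈ -2.2120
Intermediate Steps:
(3223 + 2568)/(l(x(7), -21) - 2689) = (3223 + 2568)/(71 - 2689) = 5791/(-2618) = 5791*(-1/2618) = -5791/2618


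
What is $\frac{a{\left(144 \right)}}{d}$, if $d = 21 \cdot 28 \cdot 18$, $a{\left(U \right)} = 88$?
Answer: $\frac{11}{1323} \approx 0.0083144$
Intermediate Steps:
$d = 10584$ ($d = 588 \cdot 18 = 10584$)
$\frac{a{\left(144 \right)}}{d} = \frac{88}{10584} = 88 \cdot \frac{1}{10584} = \frac{11}{1323}$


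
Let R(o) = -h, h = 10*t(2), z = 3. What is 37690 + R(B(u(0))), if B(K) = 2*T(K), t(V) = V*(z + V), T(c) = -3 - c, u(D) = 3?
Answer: 37590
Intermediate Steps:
t(V) = V*(3 + V)
h = 100 (h = 10*(2*(3 + 2)) = 10*(2*5) = 10*10 = 100)
B(K) = -6 - 2*K (B(K) = 2*(-3 - K) = -6 - 2*K)
R(o) = -100 (R(o) = -1*100 = -100)
37690 + R(B(u(0))) = 37690 - 100 = 37590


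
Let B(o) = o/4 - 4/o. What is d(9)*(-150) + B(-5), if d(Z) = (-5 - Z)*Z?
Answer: 377991/20 ≈ 18900.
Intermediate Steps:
d(Z) = Z*(-5 - Z)
B(o) = -4/o + o/4 (B(o) = o*(1/4) - 4/o = o/4 - 4/o = -4/o + o/4)
d(9)*(-150) + B(-5) = -1*9*(5 + 9)*(-150) + (-4/(-5) + (1/4)*(-5)) = -1*9*14*(-150) + (-4*(-1/5) - 5/4) = -126*(-150) + (4/5 - 5/4) = 18900 - 9/20 = 377991/20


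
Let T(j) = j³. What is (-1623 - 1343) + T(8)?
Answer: -2454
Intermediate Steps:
(-1623 - 1343) + T(8) = (-1623 - 1343) + 8³ = -2966 + 512 = -2454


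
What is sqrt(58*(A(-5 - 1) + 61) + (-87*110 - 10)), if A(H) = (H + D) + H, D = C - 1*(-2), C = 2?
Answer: I*sqrt(6506) ≈ 80.66*I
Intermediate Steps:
D = 4 (D = 2 - 1*(-2) = 2 + 2 = 4)
A(H) = 4 + 2*H (A(H) = (H + 4) + H = (4 + H) + H = 4 + 2*H)
sqrt(58*(A(-5 - 1) + 61) + (-87*110 - 10)) = sqrt(58*((4 + 2*(-5 - 1)) + 61) + (-87*110 - 10)) = sqrt(58*((4 + 2*(-6)) + 61) + (-9570 - 10)) = sqrt(58*((4 - 12) + 61) - 9580) = sqrt(58*(-8 + 61) - 9580) = sqrt(58*53 - 9580) = sqrt(3074 - 9580) = sqrt(-6506) = I*sqrt(6506)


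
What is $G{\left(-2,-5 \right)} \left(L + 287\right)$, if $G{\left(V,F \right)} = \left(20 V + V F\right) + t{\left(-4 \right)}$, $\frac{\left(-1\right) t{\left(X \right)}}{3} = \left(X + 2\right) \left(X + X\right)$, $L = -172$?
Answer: $-8970$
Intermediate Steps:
$t{\left(X \right)} = - 6 X \left(2 + X\right)$ ($t{\left(X \right)} = - 3 \left(X + 2\right) \left(X + X\right) = - 3 \left(2 + X\right) 2 X = - 3 \cdot 2 X \left(2 + X\right) = - 6 X \left(2 + X\right)$)
$G{\left(V,F \right)} = -48 + 20 V + F V$ ($G{\left(V,F \right)} = \left(20 V + V F\right) - - 24 \left(2 - 4\right) = \left(20 V + F V\right) - \left(-24\right) \left(-2\right) = \left(20 V + F V\right) - 48 = -48 + 20 V + F V$)
$G{\left(-2,-5 \right)} \left(L + 287\right) = \left(-48 + 20 \left(-2\right) - -10\right) \left(-172 + 287\right) = \left(-48 - 40 + 10\right) 115 = \left(-78\right) 115 = -8970$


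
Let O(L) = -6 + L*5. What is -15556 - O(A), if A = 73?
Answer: -15915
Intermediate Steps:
O(L) = -6 + 5*L
-15556 - O(A) = -15556 - (-6 + 5*73) = -15556 - (-6 + 365) = -15556 - 1*359 = -15556 - 359 = -15915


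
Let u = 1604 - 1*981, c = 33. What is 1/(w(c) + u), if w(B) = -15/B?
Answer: 11/6848 ≈ 0.0016063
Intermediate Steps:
u = 623 (u = 1604 - 981 = 623)
1/(w(c) + u) = 1/(-15/33 + 623) = 1/(-15*1/33 + 623) = 1/(-5/11 + 623) = 1/(6848/11) = 11/6848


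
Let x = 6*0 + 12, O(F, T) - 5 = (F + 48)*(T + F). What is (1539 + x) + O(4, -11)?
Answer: 1192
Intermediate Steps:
O(F, T) = 5 + (48 + F)*(F + T) (O(F, T) = 5 + (F + 48)*(T + F) = 5 + (48 + F)*(F + T))
x = 12 (x = 0 + 12 = 12)
(1539 + x) + O(4, -11) = (1539 + 12) + (5 + 4² + 48*4 + 48*(-11) + 4*(-11)) = 1551 + (5 + 16 + 192 - 528 - 44) = 1551 - 359 = 1192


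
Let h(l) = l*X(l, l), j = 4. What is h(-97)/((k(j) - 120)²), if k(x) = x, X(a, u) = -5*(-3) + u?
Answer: 3977/6728 ≈ 0.59111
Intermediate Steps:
X(a, u) = 15 + u
h(l) = l*(15 + l)
h(-97)/((k(j) - 120)²) = (-97*(15 - 97))/((4 - 120)²) = (-97*(-82))/((-116)²) = 7954/13456 = 7954*(1/13456) = 3977/6728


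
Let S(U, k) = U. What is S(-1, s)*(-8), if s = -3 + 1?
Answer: 8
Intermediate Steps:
s = -2
S(-1, s)*(-8) = -1*(-8) = 8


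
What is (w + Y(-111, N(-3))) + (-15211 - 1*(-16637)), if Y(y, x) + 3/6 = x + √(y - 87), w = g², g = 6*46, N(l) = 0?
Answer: 155203/2 + 3*I*√22 ≈ 77602.0 + 14.071*I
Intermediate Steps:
g = 276
w = 76176 (w = 276² = 76176)
Y(y, x) = -½ + x + √(-87 + y) (Y(y, x) = -½ + (x + √(y - 87)) = -½ + (x + √(-87 + y)) = -½ + x + √(-87 + y))
(w + Y(-111, N(-3))) + (-15211 - 1*(-16637)) = (76176 + (-½ + 0 + √(-87 - 111))) + (-15211 - 1*(-16637)) = (76176 + (-½ + 0 + √(-198))) + (-15211 + 16637) = (76176 + (-½ + 0 + 3*I*√22)) + 1426 = (76176 + (-½ + 3*I*√22)) + 1426 = (152351/2 + 3*I*√22) + 1426 = 155203/2 + 3*I*√22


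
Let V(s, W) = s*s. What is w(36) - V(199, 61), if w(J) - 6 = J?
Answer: -39559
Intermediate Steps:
w(J) = 6 + J
V(s, W) = s**2
w(36) - V(199, 61) = (6 + 36) - 1*199**2 = 42 - 1*39601 = 42 - 39601 = -39559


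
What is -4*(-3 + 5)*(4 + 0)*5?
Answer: -160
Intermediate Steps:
-4*(-3 + 5)*(4 + 0)*5 = -8*4*5 = -4*8*5 = -32*5 = -160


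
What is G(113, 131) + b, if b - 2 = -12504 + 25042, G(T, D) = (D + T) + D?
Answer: 12915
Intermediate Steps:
G(T, D) = T + 2*D
b = 12540 (b = 2 + (-12504 + 25042) = 2 + 12538 = 12540)
G(113, 131) + b = (113 + 2*131) + 12540 = (113 + 262) + 12540 = 375 + 12540 = 12915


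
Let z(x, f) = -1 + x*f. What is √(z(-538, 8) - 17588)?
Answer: I*√21893 ≈ 147.96*I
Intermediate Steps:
z(x, f) = -1 + f*x
√(z(-538, 8) - 17588) = √((-1 + 8*(-538)) - 17588) = √((-1 - 4304) - 17588) = √(-4305 - 17588) = √(-21893) = I*√21893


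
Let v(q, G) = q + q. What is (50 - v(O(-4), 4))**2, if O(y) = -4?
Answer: 3364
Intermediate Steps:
v(q, G) = 2*q
(50 - v(O(-4), 4))**2 = (50 - 2*(-4))**2 = (50 - 1*(-8))**2 = (50 + 8)**2 = 58**2 = 3364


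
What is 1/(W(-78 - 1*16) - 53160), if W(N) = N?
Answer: -1/53254 ≈ -1.8778e-5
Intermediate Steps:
1/(W(-78 - 1*16) - 53160) = 1/((-78 - 1*16) - 53160) = 1/((-78 - 16) - 53160) = 1/(-94 - 53160) = 1/(-53254) = -1/53254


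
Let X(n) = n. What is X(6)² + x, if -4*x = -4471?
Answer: 4615/4 ≈ 1153.8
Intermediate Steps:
x = 4471/4 (x = -¼*(-4471) = 4471/4 ≈ 1117.8)
X(6)² + x = 6² + 4471/4 = 36 + 4471/4 = 4615/4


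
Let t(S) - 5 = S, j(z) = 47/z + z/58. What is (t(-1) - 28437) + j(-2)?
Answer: -1650479/58 ≈ -28457.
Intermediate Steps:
j(z) = 47/z + z/58 (j(z) = 47/z + z*(1/58) = 47/z + z/58)
t(S) = 5 + S
(t(-1) - 28437) + j(-2) = ((5 - 1) - 28437) + (47/(-2) + (1/58)*(-2)) = (4 - 28437) + (47*(-½) - 1/29) = -28433 + (-47/2 - 1/29) = -28433 - 1365/58 = -1650479/58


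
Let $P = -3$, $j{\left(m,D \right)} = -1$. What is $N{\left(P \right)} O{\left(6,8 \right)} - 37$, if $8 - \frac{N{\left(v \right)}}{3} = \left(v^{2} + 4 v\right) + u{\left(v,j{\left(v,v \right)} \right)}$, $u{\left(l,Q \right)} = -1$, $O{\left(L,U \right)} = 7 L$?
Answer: $1475$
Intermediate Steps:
$N{\left(v \right)} = 27 - 12 v - 3 v^{2}$ ($N{\left(v \right)} = 24 - 3 \left(\left(v^{2} + 4 v\right) - 1\right) = 24 - 3 \left(-1 + v^{2} + 4 v\right) = 24 - \left(-3 + 3 v^{2} + 12 v\right) = 27 - 12 v - 3 v^{2}$)
$N{\left(P \right)} O{\left(6,8 \right)} - 37 = \left(27 - -36 - 3 \left(-3\right)^{2}\right) 7 \cdot 6 - 37 = \left(27 + 36 - 27\right) 42 - 37 = 36 \cdot 42 - 37 = 1512 - 37 = 1475$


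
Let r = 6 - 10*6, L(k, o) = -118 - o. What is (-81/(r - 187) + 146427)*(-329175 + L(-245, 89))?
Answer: -11623557445416/241 ≈ -4.8230e+10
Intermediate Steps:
r = -54 (r = 6 - 60 = -54)
(-81/(r - 187) + 146427)*(-329175 + L(-245, 89)) = (-81/(-54 - 187) + 146427)*(-329175 + (-118 - 1*89)) = (-81/(-241) + 146427)*(-329175 + (-118 - 89)) = (-1/241*(-81) + 146427)*(-329175 - 207) = (81/241 + 146427)*(-329382) = (35288988/241)*(-329382) = -11623557445416/241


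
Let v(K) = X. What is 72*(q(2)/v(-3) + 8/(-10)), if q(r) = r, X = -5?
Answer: -432/5 ≈ -86.400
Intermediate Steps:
v(K) = -5
72*(q(2)/v(-3) + 8/(-10)) = 72*(2/(-5) + 8/(-10)) = 72*(2*(-1/5) + 8*(-1/10)) = 72*(-2/5 - 4/5) = 72*(-6/5) = -432/5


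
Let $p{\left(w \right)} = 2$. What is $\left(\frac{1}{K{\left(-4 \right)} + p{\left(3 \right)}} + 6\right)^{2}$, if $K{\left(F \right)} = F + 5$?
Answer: $\frac{361}{9} \approx 40.111$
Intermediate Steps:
$K{\left(F \right)} = 5 + F$
$\left(\frac{1}{K{\left(-4 \right)} + p{\left(3 \right)}} + 6\right)^{2} = \left(\frac{1}{\left(5 - 4\right) + 2} + 6\right)^{2} = \left(\frac{1}{1 + 2} + 6\right)^{2} = \left(\frac{1}{3} + 6\right)^{2} = \left(\frac{19}{3}\right)^{2} = \frac{361}{9}$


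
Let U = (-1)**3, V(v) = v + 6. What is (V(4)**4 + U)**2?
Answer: 99980001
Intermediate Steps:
V(v) = 6 + v
U = -1
(V(4)**4 + U)**2 = ((6 + 4)**4 - 1)**2 = (10**4 - 1)**2 = (10000 - 1)**2 = 9999**2 = 99980001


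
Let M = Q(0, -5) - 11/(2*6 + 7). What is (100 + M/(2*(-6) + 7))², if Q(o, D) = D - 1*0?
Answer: 92275236/9025 ≈ 10224.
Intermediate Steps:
Q(o, D) = D (Q(o, D) = D + 0 = D)
M = -106/19 (M = -5 - 11/(2*6 + 7) = -5 - 11/(12 + 7) = -5 - 11/19 = -106/19 ≈ -5.5789)
(100 + M/(2*(-6) + 7))² = (100 - 106/(19*(2*(-6) + 7)))² = (100 - 106/(19*(-12 + 7)))² = (100 - 106/19/(-5))² = (100 - 106/19*(-⅕))² = (100 + 106/95)² = (9606/95)² = 92275236/9025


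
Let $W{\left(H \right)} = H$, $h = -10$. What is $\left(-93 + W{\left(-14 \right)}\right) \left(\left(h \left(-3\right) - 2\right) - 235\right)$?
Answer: $22149$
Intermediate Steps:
$\left(-93 + W{\left(-14 \right)}\right) \left(\left(h \left(-3\right) - 2\right) - 235\right) = \left(-93 - 14\right) \left(\left(\left(-10\right) \left(-3\right) - 2\right) - 235\right) = - 107 \left(\left(30 - 2\right) - 235\right) = - 107 \left(28 - 235\right) = \left(-107\right) \left(-207\right) = 22149$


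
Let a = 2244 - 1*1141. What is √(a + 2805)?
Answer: 2*√977 ≈ 62.514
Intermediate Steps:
a = 1103 (a = 2244 - 1141 = 1103)
√(a + 2805) = √(1103 + 2805) = √3908 = 2*√977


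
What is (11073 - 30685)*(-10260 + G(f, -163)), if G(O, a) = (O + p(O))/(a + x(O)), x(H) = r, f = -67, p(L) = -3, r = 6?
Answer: 31590029000/157 ≈ 2.0121e+8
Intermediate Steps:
x(H) = 6
G(O, a) = (-3 + O)/(6 + a) (G(O, a) = (O - 3)/(a + 6) = (-3 + O)/(6 + a))
(11073 - 30685)*(-10260 + G(f, -163)) = (11073 - 30685)*(-10260 + (-3 - 67)/(6 - 163)) = -19612*(-10260 - 70/(-157)) = -19612*(-10260 - 1/157*(-70)) = -19612*(-10260 + 70/157) = -19612*(-1610750/157) = 31590029000/157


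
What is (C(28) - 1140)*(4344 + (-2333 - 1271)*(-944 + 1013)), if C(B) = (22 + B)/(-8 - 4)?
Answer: 279556530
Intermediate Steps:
C(B) = -11/6 - B/12 (C(B) = (22 + B)/(-12) = (22 + B)*(-1/12) = -11/6 - B/12)
(C(28) - 1140)*(4344 + (-2333 - 1271)*(-944 + 1013)) = ((-11/6 - 1/12*28) - 1140)*(4344 + (-2333 - 1271)*(-944 + 1013)) = ((-11/6 - 7/3) - 1140)*(4344 - 3604*69) = (-25/6 - 1140)*(4344 - 248676) = -6865/6*(-244332) = 279556530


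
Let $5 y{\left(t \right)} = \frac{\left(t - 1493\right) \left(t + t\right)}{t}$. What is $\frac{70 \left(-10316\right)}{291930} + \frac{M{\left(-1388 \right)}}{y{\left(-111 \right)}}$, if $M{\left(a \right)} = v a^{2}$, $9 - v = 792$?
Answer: $\frac{27523203549698}{11706393} \approx 2.3511 \cdot 10^{6}$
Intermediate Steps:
$v = -783$ ($v = 9 - 792 = -783$)
$M{\left(a \right)} = - 783 a^{2}$
$y{\left(t \right)} = - \frac{2986}{5} + \frac{2 t}{5}$ ($y{\left(t \right)} = \frac{\left(t - 1493\right) \left(t + t\right) \frac{1}{t}}{5} = \frac{\left(-1493 + t\right) 2 t \frac{1}{t}}{5} = \frac{2 t \left(-1493 + t\right) \frac{1}{t}}{5} = \frac{-2986 + 2 t}{5} = - \frac{2986}{5} + \frac{2 t}{5}$)
$\frac{70 \left(-10316\right)}{291930} + \frac{M{\left(-1388 \right)}}{y{\left(-111 \right)}} = \frac{70 \left(-10316\right)}{291930} + \frac{\left(-783\right) \left(-1388\right)^{2}}{- \frac{2986}{5} + \frac{2}{5} \left(-111\right)} = \left(-722120\right) \frac{1}{291930} + \frac{\left(-783\right) 1926544}{- \frac{2986}{5} - \frac{222}{5}} = - \frac{72212}{29193} - \frac{1508483952}{- \frac{3208}{5}} = - \frac{72212}{29193} - - \frac{942802470}{401} = - \frac{72212}{29193} + \frac{942802470}{401} = \frac{27523203549698}{11706393}$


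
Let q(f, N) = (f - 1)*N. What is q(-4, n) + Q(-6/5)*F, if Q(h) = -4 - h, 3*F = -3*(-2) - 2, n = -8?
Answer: 544/15 ≈ 36.267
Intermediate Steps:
F = 4/3 (F = (-3*(-2) - 2)/3 = (6 - 2)/3 = (1/3)*4 = 4/3 ≈ 1.3333)
q(f, N) = N*(-1 + f) (q(f, N) = (-1 + f)*N = N*(-1 + f))
q(-4, n) + Q(-6/5)*F = -8*(-1 - 4) + (-4 - (-6)/5)*(4/3) = -8*(-5) + (-4 - (-6)/5)*(4/3) = 40 + (-4 - 1*(-6/5))*(4/3) = 40 + (-4 + 6/5)*(4/3) = 40 - 14/5*4/3 = 40 - 56/15 = 544/15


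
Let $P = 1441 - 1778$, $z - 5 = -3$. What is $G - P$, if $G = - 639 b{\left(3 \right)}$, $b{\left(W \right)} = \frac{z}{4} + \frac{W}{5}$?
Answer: $- \frac{3659}{10} \approx -365.9$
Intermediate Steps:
$z = 2$ ($z = 5 - 3 = 2$)
$b{\left(W \right)} = \frac{1}{2} + \frac{W}{5}$ ($b{\left(W \right)} = \frac{2}{4} + \frac{W}{5} = 2 \cdot \frac{1}{4} + W \frac{1}{5} = \frac{1}{2} + \frac{W}{5}$)
$P = -337$
$G = - \frac{7029}{10}$ ($G = - 639 \left(\frac{1}{2} + \frac{1}{5} \cdot 3\right) = - 639 \left(\frac{1}{2} + \frac{3}{5}\right) = \left(-639\right) \frac{11}{10} = - \frac{7029}{10} \approx -702.9$)
$G - P = - \frac{7029}{10} - -337 = - \frac{7029}{10} + 337 = - \frac{3659}{10}$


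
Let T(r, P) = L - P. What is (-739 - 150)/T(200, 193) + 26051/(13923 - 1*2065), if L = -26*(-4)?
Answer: 12860301/1055362 ≈ 12.186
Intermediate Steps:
L = 104
T(r, P) = 104 - P
(-739 - 150)/T(200, 193) + 26051/(13923 - 1*2065) = (-739 - 150)/(104 - 1*193) + 26051/(13923 - 1*2065) = -889/(104 - 193) + 26051/(13923 - 2065) = -889/(-89) + 26051/11858 = -889*(-1/89) + 26051*(1/11858) = 889/89 + 26051/11858 = 12860301/1055362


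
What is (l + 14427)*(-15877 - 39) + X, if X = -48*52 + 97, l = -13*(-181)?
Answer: -267072879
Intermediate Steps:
l = 2353
X = -2399 (X = -2496 + 97 = -2399)
(l + 14427)*(-15877 - 39) + X = (2353 + 14427)*(-15877 - 39) - 2399 = 16780*(-15916) - 2399 = -267070480 - 2399 = -267072879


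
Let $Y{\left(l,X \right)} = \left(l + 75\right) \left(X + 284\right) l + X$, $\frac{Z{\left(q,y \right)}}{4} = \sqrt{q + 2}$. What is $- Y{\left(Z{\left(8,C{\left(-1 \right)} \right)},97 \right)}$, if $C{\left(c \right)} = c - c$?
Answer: $-61057 - 114300 \sqrt{10} \approx -4.2251 \cdot 10^{5}$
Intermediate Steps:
$C{\left(c \right)} = 0$
$Z{\left(q,y \right)} = 4 \sqrt{2 + q}$ ($Z{\left(q,y \right)} = 4 \sqrt{q + 2} = 4 \sqrt{2 + q}$)
$Y{\left(l,X \right)} = X + l \left(75 + l\right) \left(284 + X\right)$ ($Y{\left(l,X \right)} = \left(75 + l\right) \left(284 + X\right) l + X = l \left(75 + l\right) \left(284 + X\right) + X = X + l \left(75 + l\right) \left(284 + X\right)$)
$- Y{\left(Z{\left(8,C{\left(-1 \right)} \right)},97 \right)} = - (97 + 284 \left(4 \sqrt{2 + 8}\right)^{2} + 21300 \cdot 4 \sqrt{2 + 8} + 97 \left(4 \sqrt{2 + 8}\right)^{2} + 75 \cdot 97 \cdot 4 \sqrt{2 + 8}) = - (97 + 284 \left(4 \sqrt{10}\right)^{2} + 21300 \cdot 4 \sqrt{10} + 97 \left(4 \sqrt{10}\right)^{2} + 75 \cdot 97 \cdot 4 \sqrt{10}) = - (97 + 284 \cdot 160 + 85200 \sqrt{10} + 97 \cdot 160 + 29100 \sqrt{10}) = - (97 + 45440 + 85200 \sqrt{10} + 15520 + 29100 \sqrt{10}) = - (61057 + 114300 \sqrt{10}) = -61057 - 114300 \sqrt{10}$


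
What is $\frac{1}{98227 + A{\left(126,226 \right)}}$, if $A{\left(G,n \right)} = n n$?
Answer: $\frac{1}{149303} \approx 6.6978 \cdot 10^{-6}$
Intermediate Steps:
$A{\left(G,n \right)} = n^{2}$
$\frac{1}{98227 + A{\left(126,226 \right)}} = \frac{1}{98227 + 226^{2}} = \frac{1}{98227 + 51076} = \frac{1}{149303}$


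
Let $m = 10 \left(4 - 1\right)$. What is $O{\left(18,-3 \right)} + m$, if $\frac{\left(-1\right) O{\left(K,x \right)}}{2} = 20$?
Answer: $-10$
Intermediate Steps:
$O{\left(K,x \right)} = -40$ ($O{\left(K,x \right)} = \left(-2\right) 20 = -40$)
$m = 30$ ($m = 10 \cdot 3 = 30$)
$O{\left(18,-3 \right)} + m = -40 + 30 = -10$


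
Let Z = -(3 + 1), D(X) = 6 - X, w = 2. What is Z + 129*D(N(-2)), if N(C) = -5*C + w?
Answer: -778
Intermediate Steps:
N(C) = 2 - 5*C (N(C) = -5*C + 2 = 2 - 5*C)
Z = -4 (Z = -1*4 = -4)
Z + 129*D(N(-2)) = -4 + 129*(6 - (2 - 5*(-2))) = -4 + 129*(6 - (2 + 10)) = -4 + 129*(6 - 1*12) = -4 + 129*(6 - 12) = -4 + 129*(-6) = -4 - 774 = -778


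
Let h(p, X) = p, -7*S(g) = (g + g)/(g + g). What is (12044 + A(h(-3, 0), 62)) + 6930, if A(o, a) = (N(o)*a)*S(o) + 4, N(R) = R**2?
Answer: 132288/7 ≈ 18898.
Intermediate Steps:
S(g) = -1/7 (S(g) = -(g + g)/(7*(g + g)) = -2*g/(7*(2*g)) = -2*g*1/(2*g)/7 = -1/7*1 = -1/7)
A(o, a) = 4 - a*o**2/7 (A(o, a) = (o**2*a)*(-1/7) + 4 = (a*o**2)*(-1/7) + 4 = -a*o**2/7 + 4 = 4 - a*o**2/7)
(12044 + A(h(-3, 0), 62)) + 6930 = (12044 + (4 - 1/7*62*(-3)**2)) + 6930 = (12044 + (4 - 1/7*62*9)) + 6930 = (12044 + (4 - 558/7)) + 6930 = (12044 - 530/7) + 6930 = 83778/7 + 6930 = 132288/7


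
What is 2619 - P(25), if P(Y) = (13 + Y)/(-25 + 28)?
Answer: 7819/3 ≈ 2606.3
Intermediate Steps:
P(Y) = 13/3 + Y/3 (P(Y) = (13 + Y)/3 = (13 + Y)*(⅓) = 13/3 + Y/3)
2619 - P(25) = 2619 - (13/3 + (⅓)*25) = 2619 - (13/3 + 25/3) = 2619 - 1*38/3 = 2619 - 38/3 = 7819/3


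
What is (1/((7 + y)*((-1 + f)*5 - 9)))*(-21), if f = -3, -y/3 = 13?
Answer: -21/928 ≈ -0.022629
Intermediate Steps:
y = -39 (y = -3*13 = -39)
(1/((7 + y)*((-1 + f)*5 - 9)))*(-21) = (1/((7 - 39)*((-1 - 3)*5 - 9)))*(-21) = (1/((-32)*(-4*5 - 9)))*(-21) = -1/(32*(-20 - 9))*(-21) = -1/32/(-29)*(-21) = -1/32*(-1/29)*(-21) = (1/928)*(-21) = -21/928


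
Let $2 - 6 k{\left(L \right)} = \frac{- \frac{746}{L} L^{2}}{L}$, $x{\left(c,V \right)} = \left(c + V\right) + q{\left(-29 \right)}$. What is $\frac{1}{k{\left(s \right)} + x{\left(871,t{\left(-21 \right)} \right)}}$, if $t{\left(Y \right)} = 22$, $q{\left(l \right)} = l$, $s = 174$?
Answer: $\frac{3}{2966} \approx 0.0010115$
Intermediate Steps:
$x{\left(c,V \right)} = -29 + V + c$ ($x{\left(c,V \right)} = \left(c + V\right) - 29 = \left(V + c\right) - 29 = -29 + V + c$)
$k{\left(L \right)} = \frac{374}{3}$ ($k{\left(L \right)} = \frac{1}{3} - \frac{- \frac{746}{L} L^{2} \frac{1}{L}}{6} = \frac{1}{3} - \frac{- 746 L \frac{1}{L}}{6} = \frac{1}{3} - - \frac{373}{3} = \frac{1}{3} + \frac{373}{3} = \frac{374}{3}$)
$\frac{1}{k{\left(s \right)} + x{\left(871,t{\left(-21 \right)} \right)}} = \frac{1}{\frac{374}{3} + \left(-29 + 22 + 871\right)} = \frac{1}{\frac{374}{3} + 864} = \frac{1}{\frac{2966}{3}} = \frac{3}{2966}$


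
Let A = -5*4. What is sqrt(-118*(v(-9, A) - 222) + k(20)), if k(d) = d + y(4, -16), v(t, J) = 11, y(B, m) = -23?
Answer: sqrt(24895) ≈ 157.78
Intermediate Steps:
A = -20
k(d) = -23 + d (k(d) = d - 23 = -23 + d)
sqrt(-118*(v(-9, A) - 222) + k(20)) = sqrt(-118*(11 - 222) + (-23 + 20)) = sqrt(-118*(-211) - 3) = sqrt(24898 - 3) = sqrt(24895)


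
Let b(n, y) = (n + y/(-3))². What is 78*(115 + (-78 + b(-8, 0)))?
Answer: 7878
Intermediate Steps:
b(n, y) = (n - y/3)² (b(n, y) = (n + y*(-⅓))² = (n - y/3)²)
78*(115 + (-78 + b(-8, 0))) = 78*(115 + (-78 + (-1*0 + 3*(-8))²/9)) = 78*(115 + (-78 + (0 - 24)²/9)) = 78*(115 + (-78 + (⅑)*(-24)²)) = 78*(115 + (-78 + (⅑)*576)) = 78*(115 + (-78 + 64)) = 78*(115 - 14) = 78*101 = 7878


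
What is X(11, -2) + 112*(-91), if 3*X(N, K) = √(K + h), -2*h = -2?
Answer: -10192 + I/3 ≈ -10192.0 + 0.33333*I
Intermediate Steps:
h = 1 (h = -½*(-2) = 1)
X(N, K) = √(1 + K)/3 (X(N, K) = √(K + 1)/3 = √(1 + K)/3)
X(11, -2) + 112*(-91) = √(1 - 2)/3 + 112*(-91) = √(-1)/3 - 10192 = I/3 - 10192 = -10192 + I/3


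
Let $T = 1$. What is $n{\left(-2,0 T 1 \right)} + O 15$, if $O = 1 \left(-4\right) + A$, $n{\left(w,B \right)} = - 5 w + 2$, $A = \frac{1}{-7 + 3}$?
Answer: $- \frac{207}{4} \approx -51.75$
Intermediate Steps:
$A = - \frac{1}{4}$ ($A = \frac{1}{-4} = - \frac{1}{4} \approx -0.25$)
$n{\left(w,B \right)} = 2 - 5 w$
$O = - \frac{17}{4}$ ($O = 1 \left(-4\right) - \frac{1}{4} = -4 - \frac{1}{4} = - \frac{17}{4} \approx -4.25$)
$n{\left(-2,0 T 1 \right)} + O 15 = \left(2 - -10\right) - \frac{255}{4} = \left(2 + 10\right) - \frac{255}{4} = 12 - \frac{255}{4} = - \frac{207}{4}$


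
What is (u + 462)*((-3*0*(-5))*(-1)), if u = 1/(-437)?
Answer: 0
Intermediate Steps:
u = -1/437 ≈ -0.0022883
(u + 462)*((-3*0*(-5))*(-1)) = (-1/437 + 462)*((-3*0*(-5))*(-1)) = 201893*((0*(-5))*(-1))/437 = 201893*(0*(-1))/437 = (201893/437)*0 = 0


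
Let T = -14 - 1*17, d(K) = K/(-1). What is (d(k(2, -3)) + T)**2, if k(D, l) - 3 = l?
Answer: 961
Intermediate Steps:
k(D, l) = 3 + l
d(K) = -K (d(K) = K*(-1) = -K)
T = -31 (T = -14 - 17 = -31)
(d(k(2, -3)) + T)**2 = (-(3 - 3) - 31)**2 = (-1*0 - 31)**2 = (0 - 31)**2 = (-31)**2 = 961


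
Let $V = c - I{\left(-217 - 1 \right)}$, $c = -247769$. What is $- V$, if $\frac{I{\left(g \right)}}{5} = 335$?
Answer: $249444$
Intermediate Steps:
$I{\left(g \right)} = 1675$ ($I{\left(g \right)} = 5 \cdot 335 = 1675$)
$V = -249444$ ($V = -247769 - 1675 = -249444$)
$- V = \left(-1\right) \left(-249444\right) = 249444$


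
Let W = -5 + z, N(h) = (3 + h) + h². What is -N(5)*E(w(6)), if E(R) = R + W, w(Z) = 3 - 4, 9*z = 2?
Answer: 572/3 ≈ 190.67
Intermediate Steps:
z = 2/9 (z = (⅑)*2 = 2/9 ≈ 0.22222)
w(Z) = -1
N(h) = 3 + h + h²
W = -43/9 (W = -5 + 2/9 = -43/9 ≈ -4.7778)
E(R) = -43/9 + R (E(R) = R - 43/9 = -43/9 + R)
-N(5)*E(w(6)) = -(3 + 5 + 5²)*(-43/9 - 1) = -(3 + 5 + 25)*(-52)/9 = -33*(-52)/9 = -1*(-572/3) = 572/3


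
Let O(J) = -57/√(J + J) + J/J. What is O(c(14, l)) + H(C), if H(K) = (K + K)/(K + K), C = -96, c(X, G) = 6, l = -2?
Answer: 2 - 19*√3/2 ≈ -14.454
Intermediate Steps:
H(K) = 1 (H(K) = (2*K)/((2*K)) = (2*K)*(1/(2*K)) = 1)
O(J) = 1 - 57*√2/(2*√J) (O(J) = -57*√2/(2*√J) + 1 = 1 - 57*√2/(2*√J))
O(c(14, l)) + H(C) = (1 - 57*√2/(2*√6)) + 1 = (1 - 57*√2*√6/6/2) + 1 = (1 - 19*√3/2) + 1 = 2 - 19*√3/2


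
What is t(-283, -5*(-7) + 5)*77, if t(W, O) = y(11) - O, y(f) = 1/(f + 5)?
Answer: -49203/16 ≈ -3075.2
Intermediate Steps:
y(f) = 1/(5 + f)
t(W, O) = 1/16 - O (t(W, O) = 1/(5 + 11) - O = 1/16 - O)
t(-283, -5*(-7) + 5)*77 = (1/16 - (-5*(-7) + 5))*77 = (1/16 - (35 + 5))*77 = (1/16 - 1*40)*77 = (1/16 - 40)*77 = -639/16*77 = -49203/16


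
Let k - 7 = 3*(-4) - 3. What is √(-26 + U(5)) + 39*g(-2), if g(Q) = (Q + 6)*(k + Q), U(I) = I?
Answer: -1560 + I*√21 ≈ -1560.0 + 4.5826*I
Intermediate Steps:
k = -8 (k = 7 + (3*(-4) - 3) = 7 + (-12 - 3) = 7 - 15 = -8)
g(Q) = (-8 + Q)*(6 + Q) (g(Q) = (Q + 6)*(-8 + Q) = (6 + Q)*(-8 + Q) = (-8 + Q)*(6 + Q))
√(-26 + U(5)) + 39*g(-2) = √(-26 + 5) + 39*(-48 + (-2)² - 2*(-2)) = √(-21) + 39*(-48 + 4 + 4) = I*√21 + 39*(-40) = I*√21 - 1560 = -1560 + I*√21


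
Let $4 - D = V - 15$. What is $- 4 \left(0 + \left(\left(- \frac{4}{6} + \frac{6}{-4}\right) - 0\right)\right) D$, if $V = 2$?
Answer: $\frac{442}{3} \approx 147.33$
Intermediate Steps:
$D = 17$ ($D = 4 - \left(2 - 15\right) = 4 - -13 = 4 + 13 = 17$)
$- 4 \left(0 + \left(\left(- \frac{4}{6} + \frac{6}{-4}\right) - 0\right)\right) D = - 4 \left(0 + \left(\left(- \frac{4}{6} + \frac{6}{-4}\right) - 0\right)\right) 17 = - 4 \left(0 + \left(\left(\left(-4\right) \frac{1}{6} + 6 \left(- \frac{1}{4}\right)\right) + 0\right)\right) 17 = - 4 \left(0 + \left(\left(- \frac{2}{3} - \frac{3}{2}\right) + 0\right)\right) 17 = - 4 \left(0 + \left(- \frac{13}{6} + 0\right)\right) 17 = - 4 \left(0 - \frac{13}{6}\right) 17 = \left(-4\right) \left(- \frac{13}{6}\right) 17 = \frac{26}{3} \cdot 17 = \frac{442}{3}$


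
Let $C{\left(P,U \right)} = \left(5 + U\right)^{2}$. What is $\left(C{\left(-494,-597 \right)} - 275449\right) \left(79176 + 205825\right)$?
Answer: $21379350015$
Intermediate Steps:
$\left(C{\left(-494,-597 \right)} - 275449\right) \left(79176 + 205825\right) = \left(\left(5 - 597\right)^{2} - 275449\right) \left(79176 + 205825\right) = \left(\left(-592\right)^{2} - 275449\right) 285001 = \left(350464 - 275449\right) 285001 = 75015 \cdot 285001 = 21379350015$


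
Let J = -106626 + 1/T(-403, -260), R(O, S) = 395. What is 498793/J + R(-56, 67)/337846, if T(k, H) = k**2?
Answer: -27361548121463067/5850486625760918 ≈ -4.6768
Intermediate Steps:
J = -17317022033/162409 (J = -106626 + 1/((-403)**2) = -106626 + 1/162409 = -17317022033/162409 ≈ -1.0663e+5)
498793/J + R(-56, 67)/337846 = 498793/(-17317022033/162409) + 395/337846 = 498793*(-162409/17317022033) + 395*(1/337846) = -81008472337/17317022033 + 395/337846 = -27361548121463067/5850486625760918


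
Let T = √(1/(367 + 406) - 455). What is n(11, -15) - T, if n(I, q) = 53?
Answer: 53 - 73*I*√51018/773 ≈ 53.0 - 21.331*I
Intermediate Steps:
T = 73*I*√51018/773 (T = √(1/773 - 455) = √(-351714/773) = 73*I*√51018/773 ≈ 21.331*I)
n(11, -15) - T = 53 - 73*I*√51018/773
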